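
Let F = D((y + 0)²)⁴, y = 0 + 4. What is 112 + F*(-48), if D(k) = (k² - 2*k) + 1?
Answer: -123018749888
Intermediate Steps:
y = 4
D(k) = 1 + k² - 2*k
F = 2562890625 (F = (1 + ((4 + 0)²)² - 2*(4 + 0)²)⁴ = (1 + (4²)² - 2*4²)⁴ = (1 + 16² - 2*16)⁴ = (1 + 256 - 32)⁴ = 225⁴ = 2562890625)
112 + F*(-48) = 112 + 2562890625*(-48) = 112 - 123018750000 = -123018749888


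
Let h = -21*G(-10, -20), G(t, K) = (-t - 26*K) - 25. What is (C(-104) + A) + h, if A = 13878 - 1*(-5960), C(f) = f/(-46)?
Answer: 212411/23 ≈ 9235.3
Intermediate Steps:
C(f) = -f/46 (C(f) = f*(-1/46) = -f/46)
G(t, K) = -25 - t - 26*K
A = 19838 (A = 13878 + 5960 = 19838)
h = -10605 (h = -21*(-25 - 1*(-10) - 26*(-20)) = -21*(-25 + 10 + 520) = -21*505 = -10605)
(C(-104) + A) + h = (-1/46*(-104) + 19838) - 10605 = (52/23 + 19838) - 10605 = 456326/23 - 10605 = 212411/23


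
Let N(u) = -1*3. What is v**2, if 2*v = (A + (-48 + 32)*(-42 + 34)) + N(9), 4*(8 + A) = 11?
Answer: 229441/64 ≈ 3585.0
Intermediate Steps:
N(u) = -3
A = -21/4 (A = -8 + (1/4)*11 = -8 + 11/4 = -21/4 ≈ -5.2500)
v = 479/8 (v = ((-21/4 + (-48 + 32)*(-42 + 34)) - 3)/2 = ((-21/4 - 16*(-8)) - 3)/2 = ((-21/4 + 128) - 3)/2 = (491/4 - 3)/2 = (1/2)*(479/4) = 479/8 ≈ 59.875)
v**2 = (479/8)**2 = 229441/64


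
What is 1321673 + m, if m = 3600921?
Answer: 4922594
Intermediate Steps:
1321673 + m = 1321673 + 3600921 = 4922594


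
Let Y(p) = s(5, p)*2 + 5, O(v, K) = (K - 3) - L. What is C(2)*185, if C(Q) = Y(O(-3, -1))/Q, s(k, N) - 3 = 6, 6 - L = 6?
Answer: 4255/2 ≈ 2127.5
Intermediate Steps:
L = 0 (L = 6 - 1*6 = 6 - 6 = 0)
O(v, K) = -3 + K (O(v, K) = (K - 3) - 1*0 = (-3 + K) + 0 = -3 + K)
s(k, N) = 9 (s(k, N) = 3 + 6 = 9)
Y(p) = 23 (Y(p) = 9*2 + 5 = 18 + 5 = 23)
C(Q) = 23/Q
C(2)*185 = (23/2)*185 = 4255/2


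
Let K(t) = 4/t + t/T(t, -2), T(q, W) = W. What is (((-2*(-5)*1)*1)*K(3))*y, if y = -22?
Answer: 110/3 ≈ 36.667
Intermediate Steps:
K(t) = 4/t - t/2 (K(t) = 4/t + t/(-2) = 4/t + t*(-1/2) = 4/t - t/2)
(((-2*(-5)*1)*1)*K(3))*y = (((-2*(-5)*1)*1)*(4/3 - 1/2*3))*(-22) = (((10*1)*1)*(4*(1/3) - 3/2))*(-22) = ((10*1)*(4/3 - 3/2))*(-22) = (10*(-1/6))*(-22) = -5/3*(-22) = 110/3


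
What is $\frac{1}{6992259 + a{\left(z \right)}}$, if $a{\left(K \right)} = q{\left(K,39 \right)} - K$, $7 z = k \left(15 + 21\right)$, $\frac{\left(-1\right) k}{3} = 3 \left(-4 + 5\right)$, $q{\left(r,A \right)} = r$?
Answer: $\frac{1}{6992259} \approx 1.4302 \cdot 10^{-7}$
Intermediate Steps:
$k = -9$ ($k = - 3 \cdot 3 \left(-4 + 5\right) = - 3 \cdot 3 \cdot 1 = \left(-3\right) 3 = -9$)
$z = - \frac{324}{7}$ ($z = \frac{\left(-9\right) \left(15 + 21\right)}{7} = \frac{\left(-9\right) 36}{7} = \frac{1}{7} \left(-324\right) = - \frac{324}{7} \approx -46.286$)
$a{\left(K \right)} = 0$ ($a{\left(K \right)} = K - K = 0$)
$\frac{1}{6992259 + a{\left(z \right)}} = \frac{1}{6992259 + 0} = \frac{1}{6992259}$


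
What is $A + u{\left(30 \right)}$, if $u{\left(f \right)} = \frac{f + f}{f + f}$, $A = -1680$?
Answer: $-1679$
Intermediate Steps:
$u{\left(f \right)} = 1$ ($u{\left(f \right)} = \frac{2 f}{2 f} = 2 f \frac{1}{2 f} = 1$)
$A + u{\left(30 \right)} = -1680 + 1 = -1679$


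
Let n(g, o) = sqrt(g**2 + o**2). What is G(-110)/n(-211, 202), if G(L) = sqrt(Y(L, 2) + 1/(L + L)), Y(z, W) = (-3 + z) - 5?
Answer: I*sqrt(4873269115)/1877150 ≈ 0.037189*I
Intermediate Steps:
Y(z, W) = -8 + z
G(L) = sqrt(-8 + L + 1/(2*L)) (G(L) = sqrt((-8 + L) + 1/(L + L)) = sqrt((-8 + L) + 1/(2*L)) = sqrt(-8 + L + 1/(2*L)))
G(-110)/n(-211, 202) = (sqrt(-32 + 2/(-110) + 4*(-110))/2)/(sqrt((-211)**2 + 202**2)) = (sqrt(-32 + 2*(-1/110) - 440)/2)/(sqrt(44521 + 40804)) = (sqrt(-32 - 1/55 - 440)/2)/(sqrt(85325)) = (sqrt(-25961/55)/2)/((5*sqrt(3413))) = ((I*sqrt(1427855)/55)/2)*(sqrt(3413)/17065) = (I*sqrt(1427855)/110)*(sqrt(3413)/17065) = I*sqrt(4873269115)/1877150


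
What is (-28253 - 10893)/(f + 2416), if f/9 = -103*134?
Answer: 19573/60901 ≈ 0.32139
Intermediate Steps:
f = -124218 (f = 9*(-103*134) = 9*(-13802) = -124218)
(-28253 - 10893)/(f + 2416) = (-28253 - 10893)/(-124218 + 2416) = -39146/(-121802) = -39146*(-1/121802) = 19573/60901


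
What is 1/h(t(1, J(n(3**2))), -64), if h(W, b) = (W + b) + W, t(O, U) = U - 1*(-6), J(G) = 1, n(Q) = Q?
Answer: -1/50 ≈ -0.020000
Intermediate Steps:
t(O, U) = 6 + U (t(O, U) = U + 6 = 6 + U)
h(W, b) = b + 2*W
1/h(t(1, J(n(3**2))), -64) = 1/(-64 + 2*(6 + 1)) = 1/(-64 + 2*7) = 1/(-64 + 14) = 1/(-50) = -1/50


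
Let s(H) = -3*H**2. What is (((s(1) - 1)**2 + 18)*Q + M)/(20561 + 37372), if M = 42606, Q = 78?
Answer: 15086/19311 ≈ 0.78121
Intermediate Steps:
(((s(1) - 1)**2 + 18)*Q + M)/(20561 + 37372) = (((-3*1**2 - 1)**2 + 18)*78 + 42606)/(20561 + 37372) = (((-3*1 - 1)**2 + 18)*78 + 42606)/57933 = (((-3 - 1)**2 + 18)*78 + 42606)*(1/57933) = (((-4)**2 + 18)*78 + 42606)*(1/57933) = ((16 + 18)*78 + 42606)*(1/57933) = (34*78 + 42606)*(1/57933) = (2652 + 42606)*(1/57933) = 45258*(1/57933) = 15086/19311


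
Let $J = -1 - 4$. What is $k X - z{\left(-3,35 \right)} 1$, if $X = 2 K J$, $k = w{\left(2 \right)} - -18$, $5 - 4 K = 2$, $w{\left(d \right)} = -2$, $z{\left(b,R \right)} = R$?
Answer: $-155$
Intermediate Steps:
$K = \frac{3}{4}$ ($K = \frac{5}{4} - \frac{1}{2} = \frac{3}{4} \approx 0.75$)
$k = 16$ ($k = -2 - -18 = -2 + 18 = 16$)
$J = -5$ ($J = -1 - 4 = -5$)
$X = - \frac{15}{2}$ ($X = 2 \cdot \frac{3}{4} \left(-5\right) = \frac{3}{2} \left(-5\right) = - \frac{15}{2} \approx -7.5$)
$k X - z{\left(-3,35 \right)} 1 = 16 \left(- \frac{15}{2}\right) - 35 \cdot 1 = -120 - 35 = -155$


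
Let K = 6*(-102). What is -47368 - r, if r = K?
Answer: -46756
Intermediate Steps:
K = -612
r = -612
-47368 - r = -47368 - 1*(-612) = -47368 + 612 = -46756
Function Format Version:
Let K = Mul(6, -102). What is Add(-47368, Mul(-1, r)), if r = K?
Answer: -46756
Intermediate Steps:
K = -612
r = -612
Add(-47368, Mul(-1, r)) = Add(-47368, Mul(-1, -612)) = Add(-47368, 612) = -46756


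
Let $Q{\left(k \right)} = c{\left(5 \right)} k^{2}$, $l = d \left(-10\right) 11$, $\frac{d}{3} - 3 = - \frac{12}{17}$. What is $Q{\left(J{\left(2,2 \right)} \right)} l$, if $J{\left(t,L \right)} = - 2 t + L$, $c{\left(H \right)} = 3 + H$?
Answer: $- \frac{411840}{17} \approx -24226.0$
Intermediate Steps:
$d = \frac{117}{17}$ ($d = 9 + 3 \left(- \frac{12}{17}\right) = 9 - \frac{36}{17} = \frac{117}{17} \approx 6.8824$)
$J{\left(t,L \right)} = L - 2 t$
$l = - \frac{12870}{17}$ ($l = \frac{117}{17} \left(-10\right) 11 = \left(- \frac{1170}{17}\right) 11 = - \frac{12870}{17} \approx -757.06$)
$Q{\left(k \right)} = 8 k^{2}$ ($Q{\left(k \right)} = \left(3 + 5\right) k^{2} = 8 k^{2}$)
$Q{\left(J{\left(2,2 \right)} \right)} l = 8 \left(2 - 4\right)^{2} \left(- \frac{12870}{17}\right) = 8 \left(-2\right)^{2} \left(- \frac{12870}{17}\right) = 8 \cdot 4 \left(- \frac{12870}{17}\right) = 32 \left(- \frac{12870}{17}\right) = - \frac{411840}{17}$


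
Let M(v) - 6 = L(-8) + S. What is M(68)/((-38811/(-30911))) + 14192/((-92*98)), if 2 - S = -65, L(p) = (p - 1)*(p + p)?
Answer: 7490712535/43739997 ≈ 171.26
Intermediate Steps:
L(p) = 2*p*(-1 + p) (L(p) = (-1 + p)*(2*p) = 2*p*(-1 + p))
S = 67 (S = 2 - 1*(-65) = 2 + 65 = 67)
M(v) = 217 (M(v) = 6 + (2*(-8)*(-1 - 8) + 67) = 6 + (2*(-8)*(-9) + 67) = 6 + (144 + 67) = 6 + 211 = 217)
M(68)/((-38811/(-30911))) + 14192/((-92*98)) = 217/((-38811/(-30911))) + 14192/((-92*98)) = 217/((-38811*(-1/30911))) + 14192/(-9016) = 217/(38811/30911) + 14192*(-1/9016) = 217*(30911/38811) - 1774/1127 = 6707687/38811 - 1774/1127 = 7490712535/43739997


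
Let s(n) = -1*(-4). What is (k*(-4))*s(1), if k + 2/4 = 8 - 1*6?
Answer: -24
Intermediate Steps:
s(n) = 4
k = 3/2 (k = -½ + (8 - 1*6) = -½ + (8 - 6) = -½ + 2 = 3/2 ≈ 1.5000)
(k*(-4))*s(1) = ((3/2)*(-4))*4 = -6*4 = -24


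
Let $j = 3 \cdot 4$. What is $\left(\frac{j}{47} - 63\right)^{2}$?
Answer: $\frac{8696601}{2209} \approx 3936.9$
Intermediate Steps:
$j = 12$
$\left(\frac{j}{47} - 63\right)^{2} = \left(\frac{12}{47} - 63\right)^{2} = \left(- \frac{2949}{47}\right)^{2} = \frac{8696601}{2209}$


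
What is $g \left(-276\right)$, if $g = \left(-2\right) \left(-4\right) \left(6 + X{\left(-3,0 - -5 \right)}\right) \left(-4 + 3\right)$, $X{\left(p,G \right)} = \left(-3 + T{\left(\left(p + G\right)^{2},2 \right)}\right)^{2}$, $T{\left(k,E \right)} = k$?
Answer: $15456$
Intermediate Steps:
$X{\left(p,G \right)} = \left(-3 + \left(G + p\right)^{2}\right)^{2}$ ($X{\left(p,G \right)} = \left(-3 + \left(p + G\right)^{2}\right)^{2} = \left(-3 + \left(G + p\right)^{2}\right)^{2}$)
$g = -56$ ($g = \left(-2\right) \left(-4\right) \left(6 + \left(-3 + \left(\left(0 - -5\right) - 3\right)^{2}\right)^{2}\right) \left(-4 + 3\right) = 8 \left(6 + \left(-3 + \left(\left(0 + 5\right) - 3\right)^{2}\right)^{2}\right) \left(-1\right) = 8 \left(6 + \left(-3 + \left(5 - 3\right)^{2}\right)^{2}\right) \left(-1\right) = 8 \left(6 + \left(-3 + 2^{2}\right)^{2}\right) \left(-1\right) = 8 \left(6 + \left(-3 + 4\right)^{2}\right) \left(-1\right) = 8 \left(6 + 1^{2}\right) \left(-1\right) = 8 \left(6 + 1\right) \left(-1\right) = 8 \cdot 7 \left(-1\right) = 8 \left(-7\right) = -56$)
$g \left(-276\right) = \left(-56\right) \left(-276\right) = 15456$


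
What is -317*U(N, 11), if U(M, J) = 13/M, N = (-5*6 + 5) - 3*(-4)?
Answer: 317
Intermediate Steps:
N = -13 (N = (-30 + 5) + 12 = -25 + 12 = -13)
-317*U(N, 11) = -4121/(-13) = -4121*(-1)/13 = -317*(-1) = 317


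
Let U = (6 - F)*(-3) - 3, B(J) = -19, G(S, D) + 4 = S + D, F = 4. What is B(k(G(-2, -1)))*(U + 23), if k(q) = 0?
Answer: -266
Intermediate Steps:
G(S, D) = -4 + D + S (G(S, D) = -4 + (S + D) = -4 + (D + S) = -4 + D + S)
U = -9 (U = (6 - 1*4)*(-3) - 3 = (6 - 4)*(-3) - 3 = 2*(-3) - 3 = -6 - 3 = -9)
B(k(G(-2, -1)))*(U + 23) = -19*(-9 + 23) = -19*14 = -266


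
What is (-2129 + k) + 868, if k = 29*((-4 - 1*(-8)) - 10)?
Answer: -1435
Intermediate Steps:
k = -174 (k = 29*((-4 + 8) - 10) = 29*(4 - 10) = 29*(-6) = -174)
(-2129 + k) + 868 = (-2129 - 174) + 868 = -2303 + 868 = -1435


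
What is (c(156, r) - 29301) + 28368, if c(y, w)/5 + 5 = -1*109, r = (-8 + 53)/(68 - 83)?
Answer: -1503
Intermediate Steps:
r = -3 (r = 45/(-15) = 45*(-1/15) = -3)
c(y, w) = -570 (c(y, w) = -25 + 5*(-1*109) = -25 + 5*(-109) = -25 - 545 = -570)
(c(156, r) - 29301) + 28368 = (-570 - 29301) + 28368 = -29871 + 28368 = -1503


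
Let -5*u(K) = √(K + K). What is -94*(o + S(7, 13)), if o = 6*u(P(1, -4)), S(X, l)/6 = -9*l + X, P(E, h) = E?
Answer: 62040 + 564*√2/5 ≈ 62200.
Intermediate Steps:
u(K) = -√2*√K/5 (u(K) = -√(K + K)/5 = -√2*√K/5)
S(X, l) = -54*l + 6*X (S(X, l) = 6*(-9*l + X) = 6*(X - 9*l) = -54*l + 6*X)
o = -6*√2/5 (o = 6*(-√2*√1/5) = 6*(-⅕*√2*1) = 6*(-√2/5) = -6*√2/5 ≈ -1.6971)
-94*(o + S(7, 13)) = -94*(-6*√2/5 + (-54*13 + 6*7)) = -94*(-6*√2/5 + (-702 + 42)) = -94*(-6*√2/5 - 660) = -94*(-660 - 6*√2/5) = 62040 + 564*√2/5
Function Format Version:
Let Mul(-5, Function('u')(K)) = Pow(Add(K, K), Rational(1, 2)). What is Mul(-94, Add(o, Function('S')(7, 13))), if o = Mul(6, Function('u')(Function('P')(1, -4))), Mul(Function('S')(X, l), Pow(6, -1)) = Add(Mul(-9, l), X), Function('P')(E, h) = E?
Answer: Add(62040, Mul(Rational(564, 5), Pow(2, Rational(1, 2)))) ≈ 62200.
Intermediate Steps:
Function('u')(K) = Mul(Rational(-1, 5), Pow(2, Rational(1, 2)), Pow(K, Rational(1, 2))) (Function('u')(K) = Mul(Rational(-1, 5), Pow(Add(K, K), Rational(1, 2))) = Mul(Rational(-1, 5), Pow(Mul(2, K), Rational(1, 2))) = Mul(Rational(-1, 5), Mul(Pow(2, Rational(1, 2)), Pow(K, Rational(1, 2)))) = Mul(Rational(-1, 5), Pow(2, Rational(1, 2)), Pow(K, Rational(1, 2))))
Function('S')(X, l) = Add(Mul(-54, l), Mul(6, X)) (Function('S')(X, l) = Mul(6, Add(Mul(-9, l), X)) = Mul(6, Add(X, Mul(-9, l))) = Add(Mul(-54, l), Mul(6, X)))
o = Mul(Rational(-6, 5), Pow(2, Rational(1, 2))) (o = Mul(6, Mul(Rational(-1, 5), Pow(2, Rational(1, 2)), Pow(1, Rational(1, 2)))) = Mul(6, Mul(Rational(-1, 5), Pow(2, Rational(1, 2)), 1)) = Mul(6, Mul(Rational(-1, 5), Pow(2, Rational(1, 2)))) = Mul(Rational(-6, 5), Pow(2, Rational(1, 2))) ≈ -1.6971)
Mul(-94, Add(o, Function('S')(7, 13))) = Mul(-94, Add(Mul(Rational(-6, 5), Pow(2, Rational(1, 2))), Add(Mul(-54, 13), Mul(6, 7)))) = Mul(-94, Add(Mul(Rational(-6, 5), Pow(2, Rational(1, 2))), Add(-702, 42))) = Mul(-94, Add(Mul(Rational(-6, 5), Pow(2, Rational(1, 2))), -660)) = Mul(-94, Add(-660, Mul(Rational(-6, 5), Pow(2, Rational(1, 2))))) = Add(62040, Mul(Rational(564, 5), Pow(2, Rational(1, 2))))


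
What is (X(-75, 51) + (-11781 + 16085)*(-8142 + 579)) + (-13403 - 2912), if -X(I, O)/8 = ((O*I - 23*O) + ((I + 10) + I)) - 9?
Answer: -32526291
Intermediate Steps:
X(I, O) = -8 - 16*I + 184*O - 8*I*O (X(I, O) = -8*(((O*I - 23*O) + ((I + 10) + I)) - 9) = -8*(((I*O - 23*O) + ((10 + I) + I)) - 9) = -8*(((-23*O + I*O) + (10 + 2*I)) - 9) = -8*((10 - 23*O + 2*I + I*O) - 9) = -8*(1 - 23*O + 2*I + I*O) = -8 - 16*I + 184*O - 8*I*O)
(X(-75, 51) + (-11781 + 16085)*(-8142 + 579)) + (-13403 - 2912) = ((-8 - 16*(-75) + 184*51 - 8*(-75)*51) + (-11781 + 16085)*(-8142 + 579)) + (-13403 - 2912) = ((-8 + 1200 + 9384 + 30600) + 4304*(-7563)) - 16315 = (41176 - 32551152) - 16315 = -32509976 - 16315 = -32526291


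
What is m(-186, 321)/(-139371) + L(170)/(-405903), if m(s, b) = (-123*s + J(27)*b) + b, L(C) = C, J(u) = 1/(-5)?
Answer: -15690296324/94285178355 ≈ -0.16641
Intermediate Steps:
J(u) = -⅕
m(s, b) = -123*s + 4*b/5 (m(s, b) = (-123*s - b/5) + b = -123*s + 4*b/5)
m(-186, 321)/(-139371) + L(170)/(-405903) = (-123*(-186) + (⅘)*321)/(-139371) + 170/(-405903) = (22878 + 1284/5)*(-1/139371) + 170*(-1/405903) = (115674/5)*(-1/139371) - 170/405903 = -38558/232285 - 170/405903 = -15690296324/94285178355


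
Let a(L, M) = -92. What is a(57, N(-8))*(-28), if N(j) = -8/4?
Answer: 2576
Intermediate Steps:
N(j) = -2 (N(j) = -8*¼ = -2)
a(57, N(-8))*(-28) = -92*(-28) = 2576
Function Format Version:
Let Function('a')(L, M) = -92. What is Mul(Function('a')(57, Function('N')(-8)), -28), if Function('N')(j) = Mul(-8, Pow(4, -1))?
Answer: 2576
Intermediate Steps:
Function('N')(j) = -2 (Function('N')(j) = Mul(-8, Rational(1, 4)) = -2)
Mul(Function('a')(57, Function('N')(-8)), -28) = Mul(-92, -28) = 2576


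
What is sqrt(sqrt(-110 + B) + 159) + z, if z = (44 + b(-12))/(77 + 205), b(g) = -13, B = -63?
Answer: 31/282 + sqrt(159 + I*sqrt(173)) ≈ 12.73 + 0.5211*I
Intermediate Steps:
z = 31/282 (z = (44 - 13)/(77 + 205) = 31/282 ≈ 0.10993)
sqrt(sqrt(-110 + B) + 159) + z = sqrt(sqrt(-110 - 63) + 159) + 31/282 = sqrt(sqrt(-173) + 159) + 31/282 = sqrt(I*sqrt(173) + 159) + 31/282 = sqrt(159 + I*sqrt(173)) + 31/282 = 31/282 + sqrt(159 + I*sqrt(173))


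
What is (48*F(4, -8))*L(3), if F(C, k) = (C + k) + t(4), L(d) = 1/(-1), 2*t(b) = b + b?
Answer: 0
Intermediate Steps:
t(b) = b (t(b) = (b + b)/2 = (2*b)/2 = b)
L(d) = -1
F(C, k) = 4 + C + k (F(C, k) = (C + k) + 4 = 4 + C + k)
(48*F(4, -8))*L(3) = (48*(4 + 4 - 8))*(-1) = (48*0)*(-1) = 0*(-1) = 0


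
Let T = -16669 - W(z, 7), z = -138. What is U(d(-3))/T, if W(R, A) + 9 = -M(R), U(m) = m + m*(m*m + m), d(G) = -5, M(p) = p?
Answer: 105/16798 ≈ 0.0062507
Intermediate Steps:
U(m) = m + m*(m + m²) (U(m) = m + m*(m² + m) = m + m*(m + m²))
W(R, A) = -9 - R
T = -16798 (T = -16669 - (-9 - 1*(-138)) = -16669 - (-9 + 138) = -16669 - 1*129 = -16669 - 129 = -16798)
U(d(-3))/T = -5*(1 - 5 + (-5)²)/(-16798) = -5*(1 - 5 + 25)*(-1/16798) = -5*21*(-1/16798) = -105*(-1/16798) = 105/16798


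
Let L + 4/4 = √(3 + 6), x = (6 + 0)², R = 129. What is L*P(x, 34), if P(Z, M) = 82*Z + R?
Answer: 6162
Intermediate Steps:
x = 36 (x = 6² = 36)
L = 2 (L = -1 + √(3 + 6) = -1 + √9 = -1 + 3 = 2)
P(Z, M) = 129 + 82*Z (P(Z, M) = 82*Z + 129 = 129 + 82*Z)
L*P(x, 34) = 2*(129 + 82*36) = 2*(129 + 2952) = 2*3081 = 6162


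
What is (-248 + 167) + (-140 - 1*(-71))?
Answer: -150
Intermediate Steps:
(-248 + 167) + (-140 - 1*(-71)) = -81 + (-140 + 71) = -81 - 69 = -150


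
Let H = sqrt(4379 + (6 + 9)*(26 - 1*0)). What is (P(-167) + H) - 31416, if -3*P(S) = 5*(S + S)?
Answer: -92578/3 + sqrt(4769) ≈ -30790.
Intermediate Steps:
P(S) = -10*S/3 (P(S) = -5*(S + S)/3 = -5*2*S/3 = -10*S/3)
H = sqrt(4769) (H = sqrt(4379 + 15*(26 + 0)) = sqrt(4379 + 15*26) = sqrt(4379 + 390) = sqrt(4769) ≈ 69.058)
(P(-167) + H) - 31416 = (-10/3*(-167) + sqrt(4769)) - 31416 = (1670/3 + sqrt(4769)) - 31416 = -92578/3 + sqrt(4769)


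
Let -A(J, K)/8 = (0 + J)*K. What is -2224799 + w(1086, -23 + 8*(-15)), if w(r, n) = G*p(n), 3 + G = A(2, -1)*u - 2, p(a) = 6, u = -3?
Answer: -2225117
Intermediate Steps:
A(J, K) = -8*J*K (A(J, K) = -8*(0 + J)*K = -8*J*K)
G = -53 (G = -3 + (-8*2*(-1)*(-3) - 2) = -3 + (16*(-3) - 2) = -3 + (-48 - 2) = -3 - 50 = -53)
w(r, n) = -318 (w(r, n) = -53*6 = -318)
-2224799 + w(1086, -23 + 8*(-15)) = -2224799 - 318 = -2225117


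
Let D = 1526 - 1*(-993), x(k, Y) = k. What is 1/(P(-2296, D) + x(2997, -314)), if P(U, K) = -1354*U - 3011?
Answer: 1/3108770 ≈ 3.2167e-7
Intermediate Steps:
D = 2519 (D = 1526 + 993 = 2519)
P(U, K) = -3011 - 1354*U
1/(P(-2296, D) + x(2997, -314)) = 1/((-3011 - 1354*(-2296)) + 2997) = 1/((-3011 + 3108784) + 2997) = 1/(3105773 + 2997) = 1/3108770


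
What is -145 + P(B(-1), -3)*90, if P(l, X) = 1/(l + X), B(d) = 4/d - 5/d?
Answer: -190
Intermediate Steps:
B(d) = -1/d
P(l, X) = 1/(X + l)
-145 + P(B(-1), -3)*90 = -145 + 90/(-3 - 1/(-1)) = -145 + 90/(-3 - 1*(-1)) = -145 + 90/(-3 + 1) = -145 + 90/(-2) = -145 - ½*90 = -145 - 45 = -190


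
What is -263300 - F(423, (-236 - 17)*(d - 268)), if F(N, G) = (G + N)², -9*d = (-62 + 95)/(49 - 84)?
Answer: -51283568629204/11025 ≈ -4.6516e+9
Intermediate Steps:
d = 11/105 (d = -(-62 + 95)/(9*(49 - 84)) = -11/(3*(-35)) = -11*(-1)/(3*35) = -⅑*(-33/35) = 11/105 ≈ 0.10476)
-263300 - F(423, (-236 - 17)*(d - 268)) = -263300 - ((-236 - 17)*(11/105 - 268) + 423)² = -263300 - (-253*(-28129/105) + 423)² = -263300 - (7116637/105 + 423)² = -263300 - (7161052/105)² = -263300 - 1*51280665746704/11025 = -263300 - 51280665746704/11025 = -51283568629204/11025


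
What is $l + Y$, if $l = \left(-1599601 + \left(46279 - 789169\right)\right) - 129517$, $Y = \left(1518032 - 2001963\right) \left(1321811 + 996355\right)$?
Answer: $-1121834862554$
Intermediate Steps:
$Y = -1121832390546$ ($Y = \left(-483931\right) 2318166 = -1121832390546$)
$l = -2472008$ ($l = \left(-1599601 + \left(46279 - 789169\right)\right) - 129517 = \left(-1599601 - 742890\right) - 129517 = -2342491 - 129517 = -2472008$)
$l + Y = -2472008 - 1121832390546 = -1121834862554$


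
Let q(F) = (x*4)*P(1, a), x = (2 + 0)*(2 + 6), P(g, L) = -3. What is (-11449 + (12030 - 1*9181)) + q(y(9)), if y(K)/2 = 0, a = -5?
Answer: -8792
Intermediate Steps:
x = 16 (x = 2*8 = 16)
y(K) = 0 (y(K) = 2*0 = 0)
q(F) = -192 (q(F) = (16*4)*(-3) = 64*(-3) = -192)
(-11449 + (12030 - 1*9181)) + q(y(9)) = (-11449 + (12030 - 1*9181)) - 192 = (-11449 + (12030 - 9181)) - 192 = (-11449 + 2849) - 192 = -8600 - 192 = -8792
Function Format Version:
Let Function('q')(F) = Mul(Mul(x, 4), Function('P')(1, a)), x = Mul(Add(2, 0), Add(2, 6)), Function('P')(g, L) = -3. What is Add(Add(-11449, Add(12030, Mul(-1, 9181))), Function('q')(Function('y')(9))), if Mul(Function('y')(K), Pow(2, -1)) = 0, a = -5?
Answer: -8792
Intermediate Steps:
x = 16 (x = Mul(2, 8) = 16)
Function('y')(K) = 0 (Function('y')(K) = Mul(2, 0) = 0)
Function('q')(F) = -192 (Function('q')(F) = Mul(Mul(16, 4), -3) = Mul(64, -3) = -192)
Add(Add(-11449, Add(12030, Mul(-1, 9181))), Function('q')(Function('y')(9))) = Add(Add(-11449, Add(12030, Mul(-1, 9181))), -192) = Add(Add(-11449, Add(12030, -9181)), -192) = Add(Add(-11449, 2849), -192) = Add(-8600, -192) = -8792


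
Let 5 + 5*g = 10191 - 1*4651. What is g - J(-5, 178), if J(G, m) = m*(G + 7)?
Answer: 751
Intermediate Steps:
J(G, m) = m*(7 + G)
g = 1107 (g = -1 + (10191 - 1*4651)/5 = -1 + (10191 - 4651)/5 = -1 + (⅕)*5540 = -1 + 1108 = 1107)
g - J(-5, 178) = 1107 - 178*(7 - 5) = 1107 - 178*2 = 1107 - 1*356 = 1107 - 356 = 751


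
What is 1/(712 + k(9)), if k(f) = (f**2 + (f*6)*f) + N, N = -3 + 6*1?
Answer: 1/1282 ≈ 0.00078003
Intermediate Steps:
N = 3 (N = -3 + 6 = 3)
k(f) = 3 + 7*f**2 (k(f) = (f**2 + (f*6)*f) + 3 = (f**2 + (6*f)*f) + 3 = (f**2 + 6*f**2) + 3 = 7*f**2 + 3 = 3 + 7*f**2)
1/(712 + k(9)) = 1/(712 + (3 + 7*9**2)) = 1/(712 + (3 + 7*81)) = 1/(712 + (3 + 567)) = 1/(712 + 570) = 1/1282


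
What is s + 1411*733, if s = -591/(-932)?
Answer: 963933707/932 ≈ 1.0343e+6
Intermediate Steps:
s = 591/932 (s = -591*(-1/932) = 591/932 ≈ 0.63412)
s + 1411*733 = 591/932 + 1411*733 = 591/932 + 1034263 = 963933707/932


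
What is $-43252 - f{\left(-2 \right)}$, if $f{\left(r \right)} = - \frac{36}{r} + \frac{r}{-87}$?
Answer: $- \frac{3764492}{87} \approx -43270.0$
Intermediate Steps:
$f{\left(r \right)} = - \frac{36}{r} - \frac{r}{87}$ ($f{\left(r \right)} = - \frac{36}{r} + r \left(- \frac{1}{87}\right) = - \frac{36}{r} - \frac{r}{87}$)
$-43252 - f{\left(-2 \right)} = -43252 - \left(- \frac{36}{-2} - - \frac{2}{87}\right) = -43252 - \left(\left(-36\right) \left(- \frac{1}{2}\right) + \frac{2}{87}\right) = -43252 - \left(18 + \frac{2}{87}\right) = -43252 - \frac{1568}{87} = - \frac{3764492}{87}$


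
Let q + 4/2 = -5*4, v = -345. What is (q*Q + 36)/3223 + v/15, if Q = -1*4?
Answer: -74005/3223 ≈ -22.962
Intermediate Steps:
Q = -4
q = -22 (q = -2 - 5*4 = -2 - 20 = -22)
(q*Q + 36)/3223 + v/15 = (-22*(-4) + 36)/3223 - 345/15 = (88 + 36)*(1/3223) - 345*1/15 = 124*(1/3223) - 23 = 124/3223 - 23 = -74005/3223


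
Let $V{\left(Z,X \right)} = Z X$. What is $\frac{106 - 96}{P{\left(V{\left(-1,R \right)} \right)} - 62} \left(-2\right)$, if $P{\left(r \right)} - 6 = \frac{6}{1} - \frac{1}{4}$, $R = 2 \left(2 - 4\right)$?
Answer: $\frac{80}{201} \approx 0.39801$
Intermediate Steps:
$R = -4$ ($R = 2 \left(2 - 4\right) = 2 \left(-2\right) = -4$)
$V{\left(Z,X \right)} = X Z$
$P{\left(r \right)} = \frac{47}{4}$ ($P{\left(r \right)} = 6 + \left(\frac{6}{1} - \frac{1}{4}\right) = 6 + \left(6 \cdot 1 - \frac{1}{4}\right) = 6 + \left(6 - \frac{1}{4}\right) = 6 + \frac{23}{4} = \frac{47}{4}$)
$\frac{106 - 96}{P{\left(V{\left(-1,R \right)} \right)} - 62} \left(-2\right) = \frac{106 - 96}{\frac{47}{4} - 62} \left(-2\right) = \frac{10}{- \frac{201}{4}} \left(-2\right) = 10 \left(- \frac{4}{201}\right) \left(-2\right) = \left(- \frac{40}{201}\right) \left(-2\right) = \frac{80}{201}$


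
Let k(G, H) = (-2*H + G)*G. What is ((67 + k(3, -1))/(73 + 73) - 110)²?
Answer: 63824121/5329 ≈ 11977.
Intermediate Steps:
k(G, H) = G*(G - 2*H) (k(G, H) = (G - 2*H)*G = G*(G - 2*H))
((67 + k(3, -1))/(73 + 73) - 110)² = ((67 + 3*(3 - 2*(-1)))/(73 + 73) - 110)² = ((67 + 3*(3 + 2))/146 - 110)² = ((67 + 3*5)*(1/146) - 110)² = ((67 + 15)*(1/146) - 110)² = (82*(1/146) - 110)² = (41/73 - 110)² = (-7989/73)² = 63824121/5329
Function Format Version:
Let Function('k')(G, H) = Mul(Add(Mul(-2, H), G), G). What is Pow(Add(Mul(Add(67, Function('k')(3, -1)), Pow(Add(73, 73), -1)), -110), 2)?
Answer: Rational(63824121, 5329) ≈ 11977.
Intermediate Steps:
Function('k')(G, H) = Mul(G, Add(G, Mul(-2, H))) (Function('k')(G, H) = Mul(Add(G, Mul(-2, H)), G) = Mul(G, Add(G, Mul(-2, H))))
Pow(Add(Mul(Add(67, Function('k')(3, -1)), Pow(Add(73, 73), -1)), -110), 2) = Pow(Add(Mul(Add(67, Mul(3, Add(3, Mul(-2, -1)))), Pow(Add(73, 73), -1)), -110), 2) = Pow(Add(Mul(Add(67, Mul(3, Add(3, 2))), Pow(146, -1)), -110), 2) = Pow(Add(Mul(Add(67, Mul(3, 5)), Rational(1, 146)), -110), 2) = Pow(Add(Mul(Add(67, 15), Rational(1, 146)), -110), 2) = Pow(Add(Mul(82, Rational(1, 146)), -110), 2) = Pow(Add(Rational(41, 73), -110), 2) = Pow(Rational(-7989, 73), 2) = Rational(63824121, 5329)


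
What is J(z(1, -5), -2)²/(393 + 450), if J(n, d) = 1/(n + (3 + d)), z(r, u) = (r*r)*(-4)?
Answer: 1/7587 ≈ 0.00013180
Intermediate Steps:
z(r, u) = -4*r² (z(r, u) = r²*(-4) = -4*r²)
J(n, d) = 1/(3 + d + n)
J(z(1, -5), -2)²/(393 + 450) = (1/(3 - 2 - 4*1²))²/(393 + 450) = (1/(3 - 2 - 4*1))²/843 = (1/(3 - 2 - 4))²/843 = (1/(-3))²/843 = (-⅓)²/843 = (1/843)*(⅑) = 1/7587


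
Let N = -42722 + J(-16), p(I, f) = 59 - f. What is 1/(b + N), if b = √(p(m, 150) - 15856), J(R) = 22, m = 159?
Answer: -42700/1823305947 - I*√15947/1823305947 ≈ -2.3419e-5 - 6.926e-8*I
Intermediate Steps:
N = -42700 (N = -42722 + 22 = -42700)
b = I*√15947 (b = √((59 - 1*150) - 15856) = √((59 - 150) - 15856) = √(-91 - 15856) = √(-15947) = I*√15947 ≈ 126.28*I)
1/(b + N) = 1/(I*√15947 - 42700) = 1/(-42700 + I*√15947)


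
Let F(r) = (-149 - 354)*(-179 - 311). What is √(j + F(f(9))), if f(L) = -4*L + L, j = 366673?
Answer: 3*√68127 ≈ 783.03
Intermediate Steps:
f(L) = -3*L
F(r) = 246470 (F(r) = -503*(-490) = 246470)
√(j + F(f(9))) = √(366673 + 246470) = √613143 = 3*√68127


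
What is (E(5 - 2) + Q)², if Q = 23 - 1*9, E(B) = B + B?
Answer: 400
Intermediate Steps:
E(B) = 2*B
Q = 14 (Q = 23 - 9 = 14)
(E(5 - 2) + Q)² = (2*(5 - 2) + 14)² = (2*3 + 14)² = (6 + 14)² = 20² = 400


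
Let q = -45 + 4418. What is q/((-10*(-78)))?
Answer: 4373/780 ≈ 5.6064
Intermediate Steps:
q = 4373
q/((-10*(-78))) = 4373/((-10*(-78))) = 4373/780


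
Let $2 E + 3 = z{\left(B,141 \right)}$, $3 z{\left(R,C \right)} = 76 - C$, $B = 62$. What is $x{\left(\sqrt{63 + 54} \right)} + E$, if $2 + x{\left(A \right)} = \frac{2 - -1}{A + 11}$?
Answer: $- \frac{73}{12} - \frac{9 \sqrt{13}}{4} \approx -14.196$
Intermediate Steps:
$z{\left(R,C \right)} = \frac{76}{3} - \frac{C}{3}$ ($z{\left(R,C \right)} = \frac{76 - C}{3} = \frac{76}{3} - \frac{C}{3}$)
$x{\left(A \right)} = -2 + \frac{3}{11 + A}$ ($x{\left(A \right)} = -2 + \frac{2 - -1}{A + 11} = -2 + \frac{2 + 1}{11 + A} = -2 + \frac{3}{11 + A}$)
$E = - \frac{37}{3}$ ($E = - \frac{3}{2} + \frac{\frac{76}{3} - 47}{2} = - \frac{3}{2} + \frac{1}{2} \left(- \frac{65}{3}\right) = - \frac{3}{2} - \frac{65}{6} = - \frac{37}{3} \approx -12.333$)
$x{\left(\sqrt{63 + 54} \right)} + E = \frac{-19 - 2 \sqrt{63 + 54}}{11 + \sqrt{63 + 54}} - \frac{37}{3} = \frac{-19 - 2 \sqrt{117}}{11 + \sqrt{117}} - \frac{37}{3} = \frac{-19 - 2 \cdot 3 \sqrt{13}}{11 + 3 \sqrt{13}} - \frac{37}{3} = \frac{-19 - 6 \sqrt{13}}{11 + 3 \sqrt{13}} - \frac{37}{3} = - \frac{37}{3} + \frac{-19 - 6 \sqrt{13}}{11 + 3 \sqrt{13}}$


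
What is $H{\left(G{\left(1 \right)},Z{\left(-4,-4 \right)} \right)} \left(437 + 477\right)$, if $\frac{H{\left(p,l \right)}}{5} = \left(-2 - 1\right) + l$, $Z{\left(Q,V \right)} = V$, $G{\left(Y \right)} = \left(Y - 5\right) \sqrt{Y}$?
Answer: $-31990$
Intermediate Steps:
$G{\left(Y \right)} = \sqrt{Y} \left(-5 + Y\right)$ ($G{\left(Y \right)} = \left(-5 + Y\right) \sqrt{Y} = \sqrt{Y} \left(-5 + Y\right)$)
$H{\left(p,l \right)} = -15 + 5 l$ ($H{\left(p,l \right)} = 5 \left(\left(-2 - 1\right) + l\right) = 5 \left(-3 + l\right) = -15 + 5 l$)
$H{\left(G{\left(1 \right)},Z{\left(-4,-4 \right)} \right)} \left(437 + 477\right) = \left(-15 + 5 \left(-4\right)\right) \left(437 + 477\right) = \left(-15 - 20\right) 914 = \left(-35\right) 914 = -31990$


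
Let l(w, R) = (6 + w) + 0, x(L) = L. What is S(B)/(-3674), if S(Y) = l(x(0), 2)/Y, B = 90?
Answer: -1/55110 ≈ -1.8146e-5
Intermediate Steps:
l(w, R) = 6 + w
S(Y) = 6/Y (S(Y) = (6 + 0)/Y = 6/Y)
S(B)/(-3674) = (6/90)/(-3674) = (6*(1/90))*(-1/3674) = (1/15)*(-1/3674) = -1/55110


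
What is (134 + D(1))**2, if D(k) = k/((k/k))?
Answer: 18225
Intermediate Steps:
D(k) = k (D(k) = k/1 = k*1 = k)
(134 + D(1))**2 = (134 + 1)**2 = 135**2 = 18225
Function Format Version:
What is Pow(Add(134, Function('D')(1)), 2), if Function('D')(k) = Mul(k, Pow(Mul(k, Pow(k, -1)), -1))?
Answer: 18225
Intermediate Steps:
Function('D')(k) = k (Function('D')(k) = Mul(k, Pow(1, -1)) = Mul(k, 1) = k)
Pow(Add(134, Function('D')(1)), 2) = Pow(Add(134, 1), 2) = Pow(135, 2) = 18225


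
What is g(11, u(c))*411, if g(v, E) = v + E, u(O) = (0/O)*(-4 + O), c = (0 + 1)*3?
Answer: 4521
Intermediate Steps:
c = 3 (c = 1*3 = 3)
u(O) = 0 (u(O) = 0*(-4 + O) = 0)
g(v, E) = E + v
g(11, u(c))*411 = (0 + 11)*411 = 11*411 = 4521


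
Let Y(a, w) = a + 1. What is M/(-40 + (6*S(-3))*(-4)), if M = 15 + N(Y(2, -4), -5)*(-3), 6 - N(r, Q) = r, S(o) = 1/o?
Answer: -3/16 ≈ -0.18750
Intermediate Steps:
Y(a, w) = 1 + a
N(r, Q) = 6 - r
M = 6 (M = 15 + (6 - (1 + 2))*(-3) = 15 + (6 - 1*3)*(-3) = 15 + (6 - 3)*(-3) = 15 + 3*(-3) = 15 - 9 = 6)
M/(-40 + (6*S(-3))*(-4)) = 6/(-40 + (6/(-3))*(-4)) = 6/(-40 + (6*(-⅓))*(-4)) = 6/(-40 - 2*(-4)) = 6/(-40 + 8) = 6/(-32) = 6*(-1/32) = -3/16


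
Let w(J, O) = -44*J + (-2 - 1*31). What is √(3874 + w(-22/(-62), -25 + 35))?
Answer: √3676197/31 ≈ 61.850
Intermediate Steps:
w(J, O) = -33 - 44*J (w(J, O) = -44*J + (-2 - 31) = -44*J - 33 = -33 - 44*J)
√(3874 + w(-22/(-62), -25 + 35)) = √(3874 + (-33 - (-968)/(-62))) = √(3874 + (-33 - (-968)*(-1)/62)) = √(3874 + (-33 - 44*11/31)) = √(3874 + (-33 - 484/31)) = √(3874 - 1507/31) = √(118587/31) = √3676197/31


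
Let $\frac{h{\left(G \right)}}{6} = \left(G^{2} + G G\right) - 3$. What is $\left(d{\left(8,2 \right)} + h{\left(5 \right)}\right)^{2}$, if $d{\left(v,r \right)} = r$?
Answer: $80656$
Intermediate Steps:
$h{\left(G \right)} = -18 + 12 G^{2}$ ($h{\left(G \right)} = 6 \left(\left(G^{2} + G G\right) - 3\right) = 6 \left(\left(G^{2} + G^{2}\right) - 3\right) = 6 \left(2 G^{2} - 3\right) = 6 \left(-3 + 2 G^{2}\right) = -18 + 12 G^{2}$)
$\left(d{\left(8,2 \right)} + h{\left(5 \right)}\right)^{2} = \left(2 - \left(18 - 12 \cdot 5^{2}\right)\right)^{2} = \left(2 + \left(-18 + 12 \cdot 25\right)\right)^{2} = \left(2 + \left(-18 + 300\right)\right)^{2} = \left(2 + 282\right)^{2} = 284^{2} = 80656$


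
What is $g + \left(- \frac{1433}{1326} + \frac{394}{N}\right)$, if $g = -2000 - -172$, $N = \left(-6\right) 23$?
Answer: $- \frac{18623459}{10166} \approx -1831.9$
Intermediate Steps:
$N = -138$
$g = -1828$ ($g = -2000 + 172 = -1828$)
$g + \left(- \frac{1433}{1326} + \frac{394}{N}\right) = -1828 + \left(- \frac{1433}{1326} + \frac{394}{-138}\right) = -1828 + \left(\left(-1433\right) \frac{1}{1326} + 394 \left(- \frac{1}{138}\right)\right) = -1828 - \frac{40011}{10166} = - \frac{18623459}{10166}$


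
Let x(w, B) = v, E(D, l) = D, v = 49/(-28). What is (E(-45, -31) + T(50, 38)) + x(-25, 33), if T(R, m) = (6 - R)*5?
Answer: -1067/4 ≈ -266.75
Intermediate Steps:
v = -7/4 (v = 49*(-1/28) = -7/4 ≈ -1.7500)
x(w, B) = -7/4
T(R, m) = 30 - 5*R
(E(-45, -31) + T(50, 38)) + x(-25, 33) = (-45 + (30 - 5*50)) - 7/4 = (-45 + (30 - 250)) - 7/4 = (-45 - 220) - 7/4 = -265 - 7/4 = -1067/4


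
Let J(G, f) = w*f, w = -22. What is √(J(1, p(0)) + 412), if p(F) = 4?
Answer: 18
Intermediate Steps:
J(G, f) = -22*f
√(J(1, p(0)) + 412) = √(-22*4 + 412) = √(-88 + 412) = √324 = 18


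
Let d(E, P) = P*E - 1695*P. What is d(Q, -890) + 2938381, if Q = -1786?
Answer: 6036471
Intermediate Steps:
d(E, P) = -1695*P + E*P (d(E, P) = E*P - 1695*P = -1695*P + E*P)
d(Q, -890) + 2938381 = -890*(-1695 - 1786) + 2938381 = -890*(-3481) + 2938381 = 3098090 + 2938381 = 6036471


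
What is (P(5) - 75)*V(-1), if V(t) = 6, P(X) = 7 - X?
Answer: -438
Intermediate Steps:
(P(5) - 75)*V(-1) = ((7 - 1*5) - 75)*6 = ((7 - 5) - 75)*6 = (2 - 75)*6 = -73*6 = -438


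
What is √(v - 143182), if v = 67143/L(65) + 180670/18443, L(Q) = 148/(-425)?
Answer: I*√625809179866264883/1364782 ≈ 579.64*I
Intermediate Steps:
L(Q) = -148/425 (L(Q) = 148*(-1/425) = -148/425)
v = -526258559165/2729564 (v = 67143/(-148/425) + 180670/18443 = 67143*(-425/148) + 180670*(1/18443) = -28535775/148 + 180670/18443 = -526258559165/2729564 ≈ -1.9280e+5)
√(v - 143182) = √(-526258559165/2729564 - 143182) = √(-917082991813/2729564) = I*√625809179866264883/1364782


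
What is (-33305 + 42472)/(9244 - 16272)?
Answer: -9167/7028 ≈ -1.3044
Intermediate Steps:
(-33305 + 42472)/(9244 - 16272) = 9167/(-7028) = 9167*(-1/7028) = -9167/7028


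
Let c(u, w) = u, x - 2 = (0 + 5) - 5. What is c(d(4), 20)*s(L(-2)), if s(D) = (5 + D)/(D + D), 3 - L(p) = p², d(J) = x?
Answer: -4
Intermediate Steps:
x = 2 (x = 2 + ((0 + 5) - 5) = 2 + (5 - 5) = 2 + 0 = 2)
d(J) = 2
L(p) = 3 - p²
s(D) = (5 + D)/(2*D) (s(D) = (5 + D)/((2*D)) = (5 + D)*(1/(2*D)) = (5 + D)/(2*D))
c(d(4), 20)*s(L(-2)) = 2*((5 + (3 - 1*(-2)²))/(2*(3 - 1*(-2)²))) = 2*((5 + (3 - 1*4))/(2*(3 - 1*4))) = 2*((5 + (3 - 4))/(2*(3 - 4))) = 2*((½)*(5 - 1)/(-1)) = 2*((½)*(-1)*4) = 2*(-2) = -4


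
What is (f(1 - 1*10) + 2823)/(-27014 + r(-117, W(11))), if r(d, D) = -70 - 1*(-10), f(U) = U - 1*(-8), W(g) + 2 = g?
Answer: -1411/13537 ≈ -0.10423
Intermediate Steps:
W(g) = -2 + g
f(U) = 8 + U (f(U) = U + 8 = 8 + U)
r(d, D) = -60 (r(d, D) = -70 + 10 = -60)
(f(1 - 1*10) + 2823)/(-27014 + r(-117, W(11))) = ((8 + (1 - 1*10)) + 2823)/(-27014 - 60) = ((8 + (1 - 10)) + 2823)/(-27074) = ((8 - 9) + 2823)*(-1/27074) = (-1 + 2823)*(-1/27074) = 2822*(-1/27074) = -1411/13537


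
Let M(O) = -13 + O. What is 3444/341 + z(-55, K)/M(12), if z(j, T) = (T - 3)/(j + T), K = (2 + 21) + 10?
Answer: 3909/341 ≈ 11.463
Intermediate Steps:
K = 33 (K = 23 + 10 = 33)
z(j, T) = (-3 + T)/(T + j)
3444/341 + z(-55, K)/M(12) = 3444/341 + ((-3 + 33)/(33 - 55))/(-13 + 12) = 3444*(1/341) + (30/(-22))/(-1) = 3444/341 - 1/22*30*(-1) = 3444/341 - 15/11*(-1) = 3444/341 + 15/11 = 3909/341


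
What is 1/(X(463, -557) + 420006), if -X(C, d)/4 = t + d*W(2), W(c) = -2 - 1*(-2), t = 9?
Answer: 1/419970 ≈ 2.3811e-6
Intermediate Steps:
W(c) = 0 (W(c) = -2 + 2 = 0)
X(C, d) = -36 (X(C, d) = -4*(9 + d*0) = -4*(9 + 0) = -4*9 = -36)
1/(X(463, -557) + 420006) = 1/(-36 + 420006) = 1/419970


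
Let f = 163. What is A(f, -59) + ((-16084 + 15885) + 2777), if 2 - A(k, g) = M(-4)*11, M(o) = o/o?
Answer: 2569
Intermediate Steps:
M(o) = 1
A(k, g) = -9 (A(k, g) = 2 - 11 = -9)
A(f, -59) + ((-16084 + 15885) + 2777) = -9 + ((-16084 + 15885) + 2777) = -9 + (-199 + 2777) = -9 + 2578 = 2569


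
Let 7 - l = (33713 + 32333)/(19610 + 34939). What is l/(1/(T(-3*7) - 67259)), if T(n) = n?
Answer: -732649040/1881 ≈ -3.8950e+5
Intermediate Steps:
l = 315797/54549 (l = 7 - (33713 + 32333)/(19610 + 34939) = 7 - 66046/54549 = 315797/54549 ≈ 5.7892)
l/(1/(T(-3*7) - 67259)) = 315797/(54549*(1/(-3*7 - 67259))) = 315797/(54549*(1/(-21 - 67259))) = 315797/(54549*(1/(-67280))) = 315797/(54549*(-1/67280)) = (315797/54549)*(-67280) = -732649040/1881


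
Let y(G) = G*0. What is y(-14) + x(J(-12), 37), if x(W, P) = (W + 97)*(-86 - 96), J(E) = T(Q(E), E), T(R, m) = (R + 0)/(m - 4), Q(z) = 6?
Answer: -70343/4 ≈ -17586.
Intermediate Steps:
y(G) = 0
T(R, m) = R/(-4 + m)
J(E) = 6/(-4 + E)
x(W, P) = -17654 - 182*W (x(W, P) = (97 + W)*(-182) = -17654 - 182*W)
y(-14) + x(J(-12), 37) = 0 + (-17654 - 1092/(-4 - 12)) = 0 + (-17654 - 1092/(-16)) = 0 + (-17654 - 1092*(-1)/16) = 0 + (-17654 - 182*(-3/8)) = 0 + (-17654 + 273/4) = 0 - 70343/4 = -70343/4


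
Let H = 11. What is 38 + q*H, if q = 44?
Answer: 522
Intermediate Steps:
38 + q*H = 38 + 44*11 = 38 + 484 = 522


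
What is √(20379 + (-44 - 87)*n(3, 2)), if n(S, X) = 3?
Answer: √19986 ≈ 141.37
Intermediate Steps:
√(20379 + (-44 - 87)*n(3, 2)) = √(20379 + (-44 - 87)*3) = √(20379 - 131*3) = √(20379 - 393) = √19986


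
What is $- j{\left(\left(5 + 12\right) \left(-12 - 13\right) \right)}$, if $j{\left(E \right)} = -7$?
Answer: $7$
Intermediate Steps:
$- j{\left(\left(5 + 12\right) \left(-12 - 13\right) \right)} = \left(-1\right) \left(-7\right) = 7$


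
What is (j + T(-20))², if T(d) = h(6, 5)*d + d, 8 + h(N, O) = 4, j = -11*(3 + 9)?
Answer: 5184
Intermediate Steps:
j = -132 (j = -11*12 = -132)
h(N, O) = -4 (h(N, O) = -8 + 4 = -4)
T(d) = -3*d (T(d) = -4*d + d = -3*d)
(j + T(-20))² = (-132 - 3*(-20))² = (-132 + 60)² = (-72)² = 5184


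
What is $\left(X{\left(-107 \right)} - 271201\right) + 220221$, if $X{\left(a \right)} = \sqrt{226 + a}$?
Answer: $-50980 + \sqrt{119} \approx -50969.0$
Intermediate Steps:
$\left(X{\left(-107 \right)} - 271201\right) + 220221 = \left(\sqrt{226 - 107} - 271201\right) + 220221 = \left(\sqrt{119} - 271201\right) + 220221 = \left(-271201 + \sqrt{119}\right) + 220221 = -50980 + \sqrt{119}$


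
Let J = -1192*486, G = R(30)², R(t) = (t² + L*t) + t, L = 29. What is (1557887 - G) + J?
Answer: -2261425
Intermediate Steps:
R(t) = t² + 30*t (R(t) = (t² + 29*t) + t = t² + 30*t)
G = 3240000 (G = (30*(30 + 30))² = (30*60)² = 1800² = 3240000)
J = -579312
(1557887 - G) + J = (1557887 - 1*3240000) - 579312 = (1557887 - 3240000) - 579312 = -1682113 - 579312 = -2261425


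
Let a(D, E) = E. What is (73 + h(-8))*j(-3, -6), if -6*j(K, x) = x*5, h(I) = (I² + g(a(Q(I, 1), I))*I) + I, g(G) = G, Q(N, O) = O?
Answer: 965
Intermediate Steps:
h(I) = I + 2*I² (h(I) = (I² + I*I) + I = (I² + I²) + I = 2*I² + I = I + 2*I²)
j(K, x) = -5*x/6 (j(K, x) = -x*5/6 = -5*x/6)
(73 + h(-8))*j(-3, -6) = (73 - 8*(1 + 2*(-8)))*(-⅚*(-6)) = (73 - 8*(1 - 16))*5 = (73 - 8*(-15))*5 = (73 + 120)*5 = 193*5 = 965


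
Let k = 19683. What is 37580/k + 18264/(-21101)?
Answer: 433485268/415330983 ≈ 1.0437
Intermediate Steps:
37580/k + 18264/(-21101) = 37580/19683 + 18264/(-21101) = 37580*(1/19683) + 18264*(-1/21101) = 37580/19683 - 18264/21101 = 433485268/415330983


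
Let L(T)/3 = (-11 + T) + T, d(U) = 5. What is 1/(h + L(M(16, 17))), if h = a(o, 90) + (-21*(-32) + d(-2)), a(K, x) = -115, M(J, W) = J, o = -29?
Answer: 1/625 ≈ 0.0016000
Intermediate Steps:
L(T) = -33 + 6*T (L(T) = 3*((-11 + T) + T) = 3*(-11 + 2*T) = -33 + 6*T)
h = 562 (h = -115 + (-21*(-32) + 5) = -115 + (672 + 5) = -115 + 677 = 562)
1/(h + L(M(16, 17))) = 1/(562 + (-33 + 6*16)) = 1/(562 + (-33 + 96)) = 1/(562 + 63) = 1/625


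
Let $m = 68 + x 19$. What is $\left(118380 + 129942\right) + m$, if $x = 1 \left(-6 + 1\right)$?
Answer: $248295$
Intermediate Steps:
$x = -5$ ($x = 1 \left(-5\right) = -5$)
$m = -27$ ($m = 68 - 95 = -27$)
$\left(118380 + 129942\right) + m = \left(118380 + 129942\right) - 27 = 248322 - 27 = 248295$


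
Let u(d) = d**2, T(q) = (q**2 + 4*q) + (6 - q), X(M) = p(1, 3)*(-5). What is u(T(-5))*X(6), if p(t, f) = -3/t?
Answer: 3840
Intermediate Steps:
X(M) = 15 (X(M) = -3/1*(-5) = -3*1*(-5) = -3*(-5) = 15)
T(q) = 6 + q**2 + 3*q
u(T(-5))*X(6) = (6 + (-5)**2 + 3*(-5))**2*15 = (6 + 25 - 15)**2*15 = 16**2*15 = 256*15 = 3840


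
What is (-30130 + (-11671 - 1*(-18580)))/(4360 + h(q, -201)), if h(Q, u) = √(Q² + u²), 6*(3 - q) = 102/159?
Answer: -2559538440360/479560108319 + 3692139*√1021589281/479560108319 ≈ -5.0912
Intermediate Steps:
q = 460/159 (q = 3 - 17/159 = 460/159 ≈ 2.8931)
(-30130 + (-11671 - 1*(-18580)))/(4360 + h(q, -201)) = (-30130 + (-11671 - 1*(-18580)))/(4360 + √((460/159)² + (-201)²)) = (-30130 + (-11671 + 18580))/(4360 + √(211600/25281 + 40401)) = (-30130 + 6909)/(4360 + √(1021589281/25281)) = -23221/(4360 + √1021589281/159)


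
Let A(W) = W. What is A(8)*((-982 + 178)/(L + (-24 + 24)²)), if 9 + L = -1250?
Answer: 6432/1259 ≈ 5.1088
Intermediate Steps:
L = -1259 (L = -9 - 1250 = -1259)
A(8)*((-982 + 178)/(L + (-24 + 24)²)) = 8*((-982 + 178)/(-1259 + (-24 + 24)²)) = 8*(-804/(-1259 + 0²)) = 8*(-804/(-1259 + 0)) = 8*(-804/(-1259)) = 8*(-804*(-1/1259)) = 8*(804/1259) = 6432/1259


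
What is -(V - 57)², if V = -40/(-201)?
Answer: -130347889/40401 ≈ -3226.4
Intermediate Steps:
V = 40/201 (V = -40*(-1/201) = 40/201 ≈ 0.19900)
-(V - 57)² = -(40/201 - 57)² = -(-11417/201)² = -1*130347889/40401 = -130347889/40401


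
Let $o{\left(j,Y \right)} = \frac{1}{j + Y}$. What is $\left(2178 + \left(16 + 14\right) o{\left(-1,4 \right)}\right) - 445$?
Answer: $1743$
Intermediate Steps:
$o{\left(j,Y \right)} = \frac{1}{Y + j}$
$\left(2178 + \left(16 + 14\right) o{\left(-1,4 \right)}\right) - 445 = \left(2178 + \frac{16 + 14}{4 - 1}\right) - 445 = \left(2178 + \frac{30}{3}\right) - 445 = \left(2178 + 30 \cdot \frac{1}{3}\right) - 445 = \left(2178 + 10\right) - 445 = 2188 - 445 = 1743$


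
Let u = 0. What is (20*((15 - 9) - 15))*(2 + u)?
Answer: -360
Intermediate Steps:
(20*((15 - 9) - 15))*(2 + u) = (20*((15 - 9) - 15))*(2 + 0) = (20*(6 - 15))*2 = (20*(-9))*2 = -180*2 = -360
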